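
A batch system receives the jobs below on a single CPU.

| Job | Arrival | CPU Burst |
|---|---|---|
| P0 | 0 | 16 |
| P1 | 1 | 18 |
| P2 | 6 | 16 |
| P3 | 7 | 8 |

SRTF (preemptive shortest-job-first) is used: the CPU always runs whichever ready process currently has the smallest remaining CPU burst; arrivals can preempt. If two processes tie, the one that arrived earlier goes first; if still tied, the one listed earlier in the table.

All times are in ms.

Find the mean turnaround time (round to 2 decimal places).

30.75

Gantt: | P0 0-7 | P3 7-15 | P0 15-24 | P2 24-40 | P1 40-58 |
Completion: P0=24  P1=58  P2=40  P3=15
Turnaround times: P0=24, P1=57, P2=34, P3=8
Average turnaround = (24+57+34+8) / 4 = 123/4 = 30.75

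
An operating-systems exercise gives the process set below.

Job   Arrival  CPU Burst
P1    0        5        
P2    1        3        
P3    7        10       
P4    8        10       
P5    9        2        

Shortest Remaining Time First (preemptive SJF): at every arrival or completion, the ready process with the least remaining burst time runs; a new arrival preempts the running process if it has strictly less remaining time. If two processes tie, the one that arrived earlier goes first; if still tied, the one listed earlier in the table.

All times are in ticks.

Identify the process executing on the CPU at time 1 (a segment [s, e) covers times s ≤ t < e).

Schedule: | P1 0-1 | P2 1-4 | P1 4-8 | P3 8-9 | P5 9-11 | P3 11-20 | P4 20-30 |
Completion: P1=8  P2=4  P3=20  P4=30  P5=11

P2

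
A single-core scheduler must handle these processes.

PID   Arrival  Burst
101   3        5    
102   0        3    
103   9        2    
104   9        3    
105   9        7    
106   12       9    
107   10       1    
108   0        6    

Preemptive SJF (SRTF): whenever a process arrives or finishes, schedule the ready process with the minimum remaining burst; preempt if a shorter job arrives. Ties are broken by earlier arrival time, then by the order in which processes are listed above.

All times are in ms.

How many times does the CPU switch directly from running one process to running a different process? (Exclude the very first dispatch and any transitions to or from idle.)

8

Schedule: | 102 0-3 | 101 3-8 | 108 8-9 | 103 9-11 | 107 11-12 | 104 12-15 | 108 15-20 | 105 20-27 | 106 27-36 |
Completion: 101=8  102=3  103=11  104=15  105=27  106=36  107=12  108=20
Turnaround (C−A): 101=5  102=3  103=2  104=6  105=18  106=24  107=2  108=20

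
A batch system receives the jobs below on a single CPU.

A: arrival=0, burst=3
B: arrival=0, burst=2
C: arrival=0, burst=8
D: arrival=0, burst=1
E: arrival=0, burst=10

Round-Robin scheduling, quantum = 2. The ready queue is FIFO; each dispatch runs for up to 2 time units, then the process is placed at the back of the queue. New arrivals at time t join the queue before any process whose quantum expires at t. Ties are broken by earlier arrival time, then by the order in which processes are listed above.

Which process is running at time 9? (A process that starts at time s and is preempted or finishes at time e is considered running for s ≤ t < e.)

Gantt: | A 0-2 | B 2-4 | C 4-6 | D 6-7 | E 7-9 | A 9-10 | C 10-12 | E 12-14 | C 14-16 | E 16-18 | C 18-20 | E 20-24 |
Completion: A=10  B=4  C=20  D=7  E=24
Turnaround (C−A): A=10  B=4  C=20  D=7  E=24

A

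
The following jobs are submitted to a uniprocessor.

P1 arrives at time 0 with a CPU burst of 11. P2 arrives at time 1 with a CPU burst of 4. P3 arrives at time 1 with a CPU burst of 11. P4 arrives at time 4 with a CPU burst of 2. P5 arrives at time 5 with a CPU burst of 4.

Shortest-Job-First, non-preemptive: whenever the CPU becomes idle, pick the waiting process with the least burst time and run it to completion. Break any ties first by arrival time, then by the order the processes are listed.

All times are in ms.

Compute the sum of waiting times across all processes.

Gantt: | P1 0-11 | P4 11-13 | P2 13-17 | P5 17-21 | P3 21-32 |
Completion: P1=11  P2=17  P3=32  P4=13  P5=21
Waiting = turnaround − burst: P1=0, P2=12, P3=20, P4=7, P5=12
Total waiting = 0 + 12 + 20 + 7 + 12 = 51

51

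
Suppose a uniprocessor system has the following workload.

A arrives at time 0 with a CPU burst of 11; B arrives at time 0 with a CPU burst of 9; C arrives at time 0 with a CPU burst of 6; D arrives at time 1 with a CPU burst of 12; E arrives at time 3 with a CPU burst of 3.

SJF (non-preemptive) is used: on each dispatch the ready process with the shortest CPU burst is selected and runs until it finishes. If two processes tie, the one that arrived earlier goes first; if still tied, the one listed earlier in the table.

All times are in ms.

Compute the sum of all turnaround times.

Schedule: | C 0-6 | E 6-9 | B 9-18 | A 18-29 | D 29-41 |
Completion: A=29  B=18  C=6  D=41  E=9
Turnaround (C−A): A=29  B=18  C=6  D=40  E=6
Turnaround = completion − arrival: A=29, B=18, C=6, D=40, E=6
Total turnaround = 29 + 18 + 6 + 40 + 6 = 99

99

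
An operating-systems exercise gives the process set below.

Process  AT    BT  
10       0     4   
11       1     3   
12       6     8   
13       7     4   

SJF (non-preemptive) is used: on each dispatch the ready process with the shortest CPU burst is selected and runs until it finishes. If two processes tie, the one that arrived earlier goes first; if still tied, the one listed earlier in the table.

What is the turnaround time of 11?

6

Schedule: | 10 0-4 | 11 4-7 | 13 7-11 | 12 11-19 |
Completion: 10=4  11=7  12=19  13=11
Turnaround(11) = completion − arrival = 7 − 1 = 6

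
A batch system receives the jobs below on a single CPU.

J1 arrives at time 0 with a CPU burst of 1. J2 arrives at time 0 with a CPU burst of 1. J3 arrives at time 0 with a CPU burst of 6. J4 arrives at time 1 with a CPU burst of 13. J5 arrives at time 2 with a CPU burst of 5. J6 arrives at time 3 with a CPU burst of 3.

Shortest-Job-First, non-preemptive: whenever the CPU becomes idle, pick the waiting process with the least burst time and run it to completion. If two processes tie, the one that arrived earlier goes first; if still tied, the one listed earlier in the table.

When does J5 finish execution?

Timeline: | J1 0-1 | J2 1-2 | J5 2-7 | J6 7-10 | J3 10-16 | J4 16-29 |
Completion: J1=1  J2=2  J3=16  J4=29  J5=7  J6=10
Turnaround (C−A): J1=1  J2=2  J3=16  J4=28  J5=5  J6=7

7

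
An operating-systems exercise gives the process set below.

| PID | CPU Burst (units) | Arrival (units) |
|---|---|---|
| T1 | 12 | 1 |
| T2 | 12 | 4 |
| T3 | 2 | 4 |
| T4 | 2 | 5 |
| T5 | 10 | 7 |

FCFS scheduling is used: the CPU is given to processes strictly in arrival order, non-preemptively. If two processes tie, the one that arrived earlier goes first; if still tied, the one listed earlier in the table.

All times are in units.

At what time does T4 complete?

Timeline: | idle 0-1 | T1 1-13 | T2 13-25 | T3 25-27 | T4 27-29 | T5 29-39 |
Completion: T1=13  T2=25  T3=27  T4=29  T5=39
Turnaround (C−A): T1=12  T2=21  T3=23  T4=24  T5=32

29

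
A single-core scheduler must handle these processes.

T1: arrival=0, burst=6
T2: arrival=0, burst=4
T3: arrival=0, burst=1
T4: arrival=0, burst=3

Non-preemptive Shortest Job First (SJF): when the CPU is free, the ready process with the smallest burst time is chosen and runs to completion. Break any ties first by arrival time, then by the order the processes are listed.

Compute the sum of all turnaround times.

27

Gantt: | T3 0-1 | T4 1-4 | T2 4-8 | T1 8-14 |
Completion: T1=14  T2=8  T3=1  T4=4
Turnaround = completion − arrival: T1=14, T2=8, T3=1, T4=4
Total turnaround = 14 + 8 + 1 + 4 = 27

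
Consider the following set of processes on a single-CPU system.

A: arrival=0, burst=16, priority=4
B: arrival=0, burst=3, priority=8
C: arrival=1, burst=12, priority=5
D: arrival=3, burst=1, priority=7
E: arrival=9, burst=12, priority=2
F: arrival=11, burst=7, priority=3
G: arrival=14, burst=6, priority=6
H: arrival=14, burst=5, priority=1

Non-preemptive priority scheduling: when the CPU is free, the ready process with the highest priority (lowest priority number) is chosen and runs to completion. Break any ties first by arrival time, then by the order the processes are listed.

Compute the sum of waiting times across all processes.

227

Timeline: | A 0-16 | H 16-21 | E 21-33 | F 33-40 | C 40-52 | G 52-58 | D 58-59 | B 59-62 |
Completion: A=16  B=62  C=52  D=59  E=33  F=40  G=58  H=21
Turnaround (C−A): A=16  B=62  C=51  D=56  E=24  F=29  G=44  H=7
Waiting = turnaround − burst: A=0, B=59, C=39, D=55, E=12, F=22, G=38, H=2
Total waiting = 0 + 59 + 39 + 55 + 12 + 22 + 38 + 2 = 227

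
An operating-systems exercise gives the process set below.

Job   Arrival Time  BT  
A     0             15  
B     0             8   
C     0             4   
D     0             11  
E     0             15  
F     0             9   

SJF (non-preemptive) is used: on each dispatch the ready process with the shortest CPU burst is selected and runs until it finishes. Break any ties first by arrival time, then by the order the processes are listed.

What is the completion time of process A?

Gantt: | C 0-4 | B 4-12 | F 12-21 | D 21-32 | A 32-47 | E 47-62 |
Completion: A=47  B=12  C=4  D=32  E=62  F=21
Turnaround (C−A): A=47  B=12  C=4  D=32  E=62  F=21

47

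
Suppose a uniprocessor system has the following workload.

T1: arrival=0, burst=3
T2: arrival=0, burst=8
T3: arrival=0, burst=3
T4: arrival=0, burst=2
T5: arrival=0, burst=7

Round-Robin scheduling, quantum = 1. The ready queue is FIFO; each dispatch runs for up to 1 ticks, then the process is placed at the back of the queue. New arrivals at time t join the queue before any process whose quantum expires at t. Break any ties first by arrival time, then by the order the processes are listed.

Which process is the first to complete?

Timeline: | T1 0-1 | T2 1-2 | T3 2-3 | T4 3-4 | T5 4-5 | T1 5-6 | T2 6-7 | T3 7-8 | T4 8-9 | T5 9-10 | T1 10-11 | T2 11-12 | T3 12-13 | T5 13-14 | T2 14-15 | T5 15-16 | T2 16-17 | T5 17-18 | T2 18-19 | T5 19-20 | T2 20-21 | T5 21-22 | T2 22-23 |
Completion: T1=11  T2=23  T3=13  T4=9  T5=22
Turnaround (C−A): T1=11  T2=23  T3=13  T4=9  T5=22
Finish order: T4 → T1 → T3 → T5 → T2

T4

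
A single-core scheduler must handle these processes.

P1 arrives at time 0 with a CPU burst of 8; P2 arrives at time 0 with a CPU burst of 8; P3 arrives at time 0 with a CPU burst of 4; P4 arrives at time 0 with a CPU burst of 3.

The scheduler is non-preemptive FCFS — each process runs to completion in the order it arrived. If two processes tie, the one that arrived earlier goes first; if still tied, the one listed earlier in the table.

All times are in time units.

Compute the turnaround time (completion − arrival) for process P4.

23

Timeline: | P1 0-8 | P2 8-16 | P3 16-20 | P4 20-23 |
Completion: P1=8  P2=16  P3=20  P4=23
Turnaround (C−A): P1=8  P2=16  P3=20  P4=23
Turnaround(P4) = completion − arrival = 23 − 0 = 23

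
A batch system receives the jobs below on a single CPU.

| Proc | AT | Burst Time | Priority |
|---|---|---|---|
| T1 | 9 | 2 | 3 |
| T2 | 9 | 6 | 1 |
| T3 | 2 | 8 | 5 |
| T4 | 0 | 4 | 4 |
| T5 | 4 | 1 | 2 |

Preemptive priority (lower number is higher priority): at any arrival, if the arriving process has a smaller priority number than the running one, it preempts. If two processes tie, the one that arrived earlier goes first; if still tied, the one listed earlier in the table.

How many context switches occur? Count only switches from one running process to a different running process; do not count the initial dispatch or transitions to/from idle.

5

Gantt: | T4 0-4 | T5 4-5 | T3 5-9 | T2 9-15 | T1 15-17 | T3 17-21 |
Completion: T1=17  T2=15  T3=21  T4=4  T5=5
Turnaround (C−A): T1=8  T2=6  T3=19  T4=4  T5=1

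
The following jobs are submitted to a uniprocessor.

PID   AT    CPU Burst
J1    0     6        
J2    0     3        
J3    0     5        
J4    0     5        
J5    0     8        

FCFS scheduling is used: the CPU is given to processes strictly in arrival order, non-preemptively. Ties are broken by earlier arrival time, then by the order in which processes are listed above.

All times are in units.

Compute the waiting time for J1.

Timeline: | J1 0-6 | J2 6-9 | J3 9-14 | J4 14-19 | J5 19-27 |
Completion: J1=6  J2=9  J3=14  J4=19  J5=27
Waiting(J1) = turnaround − burst = 6 − 6 = 0

0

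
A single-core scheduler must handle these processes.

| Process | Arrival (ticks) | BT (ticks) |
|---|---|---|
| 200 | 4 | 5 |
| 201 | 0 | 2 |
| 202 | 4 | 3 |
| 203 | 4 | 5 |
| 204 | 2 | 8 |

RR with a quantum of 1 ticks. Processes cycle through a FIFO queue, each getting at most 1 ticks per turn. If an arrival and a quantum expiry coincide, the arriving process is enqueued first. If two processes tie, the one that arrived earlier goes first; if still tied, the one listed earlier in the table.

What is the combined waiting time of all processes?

43

Schedule: | 201 0-2 | 204 2-4 | 200 4-5 | 202 5-6 | 203 6-7 | 204 7-8 | 200 8-9 | 202 9-10 | 203 10-11 | 204 11-12 | 200 12-13 | 202 13-14 | 203 14-15 | 204 15-16 | 200 16-17 | 203 17-18 | 204 18-19 | 200 19-20 | 203 20-21 | 204 21-23 |
Completion: 200=20  201=2  202=14  203=21  204=23
Turnaround (C−A): 200=16  201=2  202=10  203=17  204=21
Waiting = turnaround − burst: 200=11, 201=0, 202=7, 203=12, 204=13
Total waiting = 11 + 0 + 7 + 12 + 13 = 43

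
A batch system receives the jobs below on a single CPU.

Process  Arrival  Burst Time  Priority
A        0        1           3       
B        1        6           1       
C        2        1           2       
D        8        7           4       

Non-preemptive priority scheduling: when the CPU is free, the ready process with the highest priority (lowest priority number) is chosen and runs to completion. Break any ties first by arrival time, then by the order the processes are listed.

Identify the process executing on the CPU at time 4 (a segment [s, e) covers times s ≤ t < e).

B

Gantt: | A 0-1 | B 1-7 | C 7-8 | D 8-15 |
Completion: A=1  B=7  C=8  D=15
Turnaround (C−A): A=1  B=6  C=6  D=7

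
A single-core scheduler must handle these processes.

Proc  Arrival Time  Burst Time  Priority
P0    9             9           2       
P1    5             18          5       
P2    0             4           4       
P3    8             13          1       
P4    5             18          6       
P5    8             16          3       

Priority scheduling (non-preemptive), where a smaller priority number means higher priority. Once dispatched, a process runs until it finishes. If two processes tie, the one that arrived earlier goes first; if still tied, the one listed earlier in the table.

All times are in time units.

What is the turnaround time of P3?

Timeline: | P2 0-4 | idle 4-5 | P1 5-23 | P3 23-36 | P0 36-45 | P5 45-61 | P4 61-79 |
Completion: P0=45  P1=23  P2=4  P3=36  P4=79  P5=61
Turnaround (C−A): P0=36  P1=18  P2=4  P3=28  P4=74  P5=53
Turnaround(P3) = completion − arrival = 36 − 8 = 28

28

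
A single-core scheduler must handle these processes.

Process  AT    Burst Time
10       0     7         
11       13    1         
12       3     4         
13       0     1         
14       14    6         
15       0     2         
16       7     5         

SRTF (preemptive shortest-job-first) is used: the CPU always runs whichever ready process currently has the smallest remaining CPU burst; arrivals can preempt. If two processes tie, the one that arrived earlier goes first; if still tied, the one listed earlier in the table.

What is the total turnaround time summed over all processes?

46

Schedule: | 13 0-1 | 15 1-3 | 12 3-7 | 16 7-12 | 10 12-13 | 11 13-14 | 10 14-20 | 14 20-26 |
Completion: 10=20  11=14  12=7  13=1  14=26  15=3  16=12
Turnaround = completion − arrival: 10=20, 11=1, 12=4, 13=1, 14=12, 15=3, 16=5
Total turnaround = 20 + 1 + 4 + 1 + 12 + 3 + 5 = 46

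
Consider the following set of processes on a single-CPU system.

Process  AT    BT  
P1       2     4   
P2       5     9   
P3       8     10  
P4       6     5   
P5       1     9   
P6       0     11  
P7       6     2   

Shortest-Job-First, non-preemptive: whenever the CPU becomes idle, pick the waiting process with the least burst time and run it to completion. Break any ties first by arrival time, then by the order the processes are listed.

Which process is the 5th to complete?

P5

Schedule: | P6 0-11 | P7 11-13 | P1 13-17 | P4 17-22 | P5 22-31 | P2 31-40 | P3 40-50 |
Completion: P1=17  P2=40  P3=50  P4=22  P5=31  P6=11  P7=13
Finish order: P6 → P7 → P1 → P4 → P5 → P2 → P3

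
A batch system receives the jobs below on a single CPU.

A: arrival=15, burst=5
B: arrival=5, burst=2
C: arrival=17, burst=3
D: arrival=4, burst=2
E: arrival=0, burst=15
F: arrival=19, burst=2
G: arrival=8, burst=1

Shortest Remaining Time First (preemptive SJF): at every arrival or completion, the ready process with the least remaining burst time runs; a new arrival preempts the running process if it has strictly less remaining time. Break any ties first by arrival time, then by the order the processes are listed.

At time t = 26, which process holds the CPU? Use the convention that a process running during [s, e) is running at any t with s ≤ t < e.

A

Schedule: | E 0-4 | D 4-6 | B 6-8 | G 8-9 | E 9-20 | F 20-22 | C 22-25 | A 25-30 |
Completion: A=30  B=8  C=25  D=6  E=20  F=22  G=9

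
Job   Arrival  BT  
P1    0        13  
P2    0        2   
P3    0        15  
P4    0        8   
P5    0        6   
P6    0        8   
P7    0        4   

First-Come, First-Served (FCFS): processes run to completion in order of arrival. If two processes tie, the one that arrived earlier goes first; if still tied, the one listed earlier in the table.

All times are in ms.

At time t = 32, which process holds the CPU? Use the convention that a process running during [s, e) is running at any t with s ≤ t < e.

P4

Gantt: | P1 0-13 | P2 13-15 | P3 15-30 | P4 30-38 | P5 38-44 | P6 44-52 | P7 52-56 |
Completion: P1=13  P2=15  P3=30  P4=38  P5=44  P6=52  P7=56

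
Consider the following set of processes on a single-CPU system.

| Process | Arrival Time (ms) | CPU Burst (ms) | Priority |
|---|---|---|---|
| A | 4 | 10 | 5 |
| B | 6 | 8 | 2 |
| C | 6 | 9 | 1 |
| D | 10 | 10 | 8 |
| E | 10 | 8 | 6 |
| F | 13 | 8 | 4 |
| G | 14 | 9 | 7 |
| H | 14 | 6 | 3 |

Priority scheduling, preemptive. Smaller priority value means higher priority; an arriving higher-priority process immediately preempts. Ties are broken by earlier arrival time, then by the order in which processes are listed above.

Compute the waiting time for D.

52

Gantt: | idle 0-4 | A 4-6 | C 6-15 | B 15-23 | H 23-29 | F 29-37 | A 37-45 | E 45-53 | G 53-62 | D 62-72 |
Completion: A=45  B=23  C=15  D=72  E=53  F=37  G=62  H=29
Turnaround (C−A): A=41  B=17  C=9  D=62  E=43  F=24  G=48  H=15
Waiting(D) = turnaround − burst = 62 − 10 = 52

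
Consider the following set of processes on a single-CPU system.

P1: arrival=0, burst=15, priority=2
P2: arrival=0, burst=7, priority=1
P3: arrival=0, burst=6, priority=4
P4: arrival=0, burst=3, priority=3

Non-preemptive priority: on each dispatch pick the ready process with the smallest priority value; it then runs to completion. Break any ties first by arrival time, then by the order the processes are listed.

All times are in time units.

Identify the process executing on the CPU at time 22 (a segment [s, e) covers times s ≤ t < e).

Schedule: | P2 0-7 | P1 7-22 | P4 22-25 | P3 25-31 |
Completion: P1=22  P2=7  P3=31  P4=25
Turnaround (C−A): P1=22  P2=7  P3=31  P4=25

P4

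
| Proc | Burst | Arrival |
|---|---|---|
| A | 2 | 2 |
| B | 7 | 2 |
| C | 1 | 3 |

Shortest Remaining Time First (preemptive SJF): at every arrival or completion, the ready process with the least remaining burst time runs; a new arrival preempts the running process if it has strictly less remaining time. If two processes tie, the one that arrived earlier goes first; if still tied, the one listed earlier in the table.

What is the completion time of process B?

Timeline: | idle 0-2 | A 2-4 | C 4-5 | B 5-12 |
Completion: A=4  B=12  C=5

12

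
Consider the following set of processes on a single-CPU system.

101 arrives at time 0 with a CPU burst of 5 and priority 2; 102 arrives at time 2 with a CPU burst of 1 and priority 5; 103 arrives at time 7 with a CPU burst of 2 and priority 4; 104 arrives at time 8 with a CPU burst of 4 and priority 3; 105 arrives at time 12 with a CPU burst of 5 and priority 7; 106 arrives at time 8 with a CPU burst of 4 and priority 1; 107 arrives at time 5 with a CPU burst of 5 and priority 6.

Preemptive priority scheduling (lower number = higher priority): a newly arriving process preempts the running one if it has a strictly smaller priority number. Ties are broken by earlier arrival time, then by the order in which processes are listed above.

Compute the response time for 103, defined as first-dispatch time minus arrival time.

Gantt: | 101 0-5 | 102 5-6 | 107 6-7 | 103 7-8 | 106 8-12 | 104 12-16 | 103 16-17 | 107 17-21 | 105 21-26 |
Completion: 101=5  102=6  103=17  104=16  105=26  106=12  107=21
Response(103) = first start − arrival = 7 − 7 = 0

0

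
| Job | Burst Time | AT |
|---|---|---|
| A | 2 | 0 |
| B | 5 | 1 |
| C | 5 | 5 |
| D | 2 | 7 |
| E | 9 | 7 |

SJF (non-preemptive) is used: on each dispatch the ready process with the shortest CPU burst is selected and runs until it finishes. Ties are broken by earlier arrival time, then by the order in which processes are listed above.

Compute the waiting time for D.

0

Timeline: | A 0-2 | B 2-7 | D 7-9 | C 9-14 | E 14-23 |
Completion: A=2  B=7  C=14  D=9  E=23
Turnaround (C−A): A=2  B=6  C=9  D=2  E=16
Waiting(D) = turnaround − burst = 2 − 2 = 0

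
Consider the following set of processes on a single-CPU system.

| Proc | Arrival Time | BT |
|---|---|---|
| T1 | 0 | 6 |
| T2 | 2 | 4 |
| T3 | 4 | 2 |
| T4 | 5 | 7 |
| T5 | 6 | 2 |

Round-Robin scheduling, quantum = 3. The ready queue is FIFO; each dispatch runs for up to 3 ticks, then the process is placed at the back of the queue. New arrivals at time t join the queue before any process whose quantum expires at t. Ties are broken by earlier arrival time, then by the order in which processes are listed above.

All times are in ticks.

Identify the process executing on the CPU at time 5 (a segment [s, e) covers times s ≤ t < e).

T2

Timeline: | T1 0-3 | T2 3-6 | T1 6-9 | T3 9-11 | T4 11-14 | T5 14-16 | T2 16-17 | T4 17-21 |
Completion: T1=9  T2=17  T3=11  T4=21  T5=16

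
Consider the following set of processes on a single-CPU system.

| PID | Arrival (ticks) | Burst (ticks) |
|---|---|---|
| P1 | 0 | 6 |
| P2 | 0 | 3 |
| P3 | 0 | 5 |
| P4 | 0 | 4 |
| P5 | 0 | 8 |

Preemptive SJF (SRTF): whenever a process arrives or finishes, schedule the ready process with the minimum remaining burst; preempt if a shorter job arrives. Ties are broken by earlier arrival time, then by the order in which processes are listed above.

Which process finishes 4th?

P1

Timeline: | P2 0-3 | P4 3-7 | P3 7-12 | P1 12-18 | P5 18-26 |
Completion: P1=18  P2=3  P3=12  P4=7  P5=26
Turnaround (C−A): P1=18  P2=3  P3=12  P4=7  P5=26
Finish order: P2 → P4 → P3 → P1 → P5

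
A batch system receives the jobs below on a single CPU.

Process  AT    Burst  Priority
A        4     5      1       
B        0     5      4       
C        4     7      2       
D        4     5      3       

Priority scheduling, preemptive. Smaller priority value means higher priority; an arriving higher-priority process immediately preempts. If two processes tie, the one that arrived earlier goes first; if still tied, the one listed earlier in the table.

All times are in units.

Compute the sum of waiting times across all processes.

34

Timeline: | B 0-4 | A 4-9 | C 9-16 | D 16-21 | B 21-22 |
Completion: A=9  B=22  C=16  D=21
Turnaround (C−A): A=5  B=22  C=12  D=17
Waiting = turnaround − burst: A=0, B=17, C=5, D=12
Total waiting = 0 + 17 + 5 + 12 = 34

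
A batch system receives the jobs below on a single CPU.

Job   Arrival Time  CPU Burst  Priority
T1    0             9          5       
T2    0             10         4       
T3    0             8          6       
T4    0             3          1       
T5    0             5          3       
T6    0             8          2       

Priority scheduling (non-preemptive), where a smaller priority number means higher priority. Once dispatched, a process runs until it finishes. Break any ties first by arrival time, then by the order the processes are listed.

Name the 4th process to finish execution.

T2

Schedule: | T4 0-3 | T6 3-11 | T5 11-16 | T2 16-26 | T1 26-35 | T3 35-43 |
Completion: T1=35  T2=26  T3=43  T4=3  T5=16  T6=11
Turnaround (C−A): T1=35  T2=26  T3=43  T4=3  T5=16  T6=11
Finish order: T4 → T6 → T5 → T2 → T1 → T3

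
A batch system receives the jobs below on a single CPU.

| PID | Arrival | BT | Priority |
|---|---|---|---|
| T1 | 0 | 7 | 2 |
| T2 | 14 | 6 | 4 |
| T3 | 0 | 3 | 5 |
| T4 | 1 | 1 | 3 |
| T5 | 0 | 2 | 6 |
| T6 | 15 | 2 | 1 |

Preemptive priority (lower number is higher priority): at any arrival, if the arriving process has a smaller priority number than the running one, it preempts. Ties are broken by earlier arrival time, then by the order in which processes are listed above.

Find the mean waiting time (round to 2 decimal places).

4.50

Timeline: | T1 0-7 | T4 7-8 | T3 8-11 | T5 11-13 | idle 13-14 | T2 14-15 | T6 15-17 | T2 17-22 |
Completion: T1=7  T2=22  T3=11  T4=8  T5=13  T6=17
Turnaround (C−A): T1=7  T2=8  T3=11  T4=7  T5=13  T6=2
Waiting times: T1=0, T2=2, T3=8, T4=6, T5=11, T6=0
Average waiting = (0+2+8+6+11+0) / 6 = 27/6 = 4.50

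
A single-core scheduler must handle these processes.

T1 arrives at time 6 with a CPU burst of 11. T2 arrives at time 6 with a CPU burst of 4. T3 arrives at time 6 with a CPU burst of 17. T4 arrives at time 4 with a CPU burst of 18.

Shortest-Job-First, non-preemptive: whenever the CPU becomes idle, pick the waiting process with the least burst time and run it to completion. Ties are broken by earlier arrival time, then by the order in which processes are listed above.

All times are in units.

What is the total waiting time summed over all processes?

Timeline: | idle 0-4 | T4 4-22 | T2 22-26 | T1 26-37 | T3 37-54 |
Completion: T1=37  T2=26  T3=54  T4=22
Turnaround (C−A): T1=31  T2=20  T3=48  T4=18
Waiting = turnaround − burst: T1=20, T2=16, T3=31, T4=0
Total waiting = 20 + 16 + 31 + 0 = 67

67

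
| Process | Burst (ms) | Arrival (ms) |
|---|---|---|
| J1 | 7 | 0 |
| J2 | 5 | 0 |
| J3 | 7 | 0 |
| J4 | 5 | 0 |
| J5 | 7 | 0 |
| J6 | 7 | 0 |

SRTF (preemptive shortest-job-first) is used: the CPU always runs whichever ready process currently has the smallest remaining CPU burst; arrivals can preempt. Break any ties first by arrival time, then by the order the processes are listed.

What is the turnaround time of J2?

Timeline: | J2 0-5 | J4 5-10 | J1 10-17 | J3 17-24 | J5 24-31 | J6 31-38 |
Completion: J1=17  J2=5  J3=24  J4=10  J5=31  J6=38
Turnaround (C−A): J1=17  J2=5  J3=24  J4=10  J5=31  J6=38
Turnaround(J2) = completion − arrival = 5 − 0 = 5

5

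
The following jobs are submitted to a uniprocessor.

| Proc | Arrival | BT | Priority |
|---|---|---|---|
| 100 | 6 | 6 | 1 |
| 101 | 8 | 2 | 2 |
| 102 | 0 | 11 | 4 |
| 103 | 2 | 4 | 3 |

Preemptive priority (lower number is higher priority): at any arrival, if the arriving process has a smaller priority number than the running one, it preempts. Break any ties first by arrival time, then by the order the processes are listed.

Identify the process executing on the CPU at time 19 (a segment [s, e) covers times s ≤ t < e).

Gantt: | 102 0-2 | 103 2-6 | 100 6-12 | 101 12-14 | 102 14-23 |
Completion: 100=12  101=14  102=23  103=6

102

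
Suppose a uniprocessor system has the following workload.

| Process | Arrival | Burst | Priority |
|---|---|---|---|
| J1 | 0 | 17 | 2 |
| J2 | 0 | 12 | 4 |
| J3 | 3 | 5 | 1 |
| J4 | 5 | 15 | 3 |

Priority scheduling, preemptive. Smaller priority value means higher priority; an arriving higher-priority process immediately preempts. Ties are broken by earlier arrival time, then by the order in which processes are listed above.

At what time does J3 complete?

8

Schedule: | J1 0-3 | J3 3-8 | J1 8-22 | J4 22-37 | J2 37-49 |
Completion: J1=22  J2=49  J3=8  J4=37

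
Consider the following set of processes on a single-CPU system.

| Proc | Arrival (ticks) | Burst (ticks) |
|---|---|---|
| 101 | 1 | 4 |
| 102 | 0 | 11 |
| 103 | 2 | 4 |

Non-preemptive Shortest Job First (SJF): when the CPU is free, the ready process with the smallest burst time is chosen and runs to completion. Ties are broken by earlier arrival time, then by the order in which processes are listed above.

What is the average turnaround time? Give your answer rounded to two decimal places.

14.00

Gantt: | 102 0-11 | 101 11-15 | 103 15-19 |
Completion: 101=15  102=11  103=19
Turnaround (C−A): 101=14  102=11  103=17
Turnaround times: 101=14, 102=11, 103=17
Average turnaround = (14+11+17) / 3 = 42/3 = 14.00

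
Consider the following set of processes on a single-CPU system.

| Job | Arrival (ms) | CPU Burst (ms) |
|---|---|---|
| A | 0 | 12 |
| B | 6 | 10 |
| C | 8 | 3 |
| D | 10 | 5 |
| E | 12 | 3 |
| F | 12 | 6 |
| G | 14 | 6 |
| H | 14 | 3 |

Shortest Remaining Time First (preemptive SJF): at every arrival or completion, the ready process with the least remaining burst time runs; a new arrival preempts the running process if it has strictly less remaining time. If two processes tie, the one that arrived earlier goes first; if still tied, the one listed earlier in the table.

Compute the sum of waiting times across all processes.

Gantt: | A 0-8 | C 8-11 | A 11-15 | E 15-18 | H 18-21 | D 21-26 | F 26-32 | G 32-38 | B 38-48 |
Completion: A=15  B=48  C=11  D=26  E=18  F=32  G=38  H=21
Waiting = turnaround − burst: A=3, B=32, C=0, D=11, E=3, F=14, G=18, H=4
Total waiting = 3 + 32 + 0 + 11 + 3 + 14 + 18 + 4 = 85

85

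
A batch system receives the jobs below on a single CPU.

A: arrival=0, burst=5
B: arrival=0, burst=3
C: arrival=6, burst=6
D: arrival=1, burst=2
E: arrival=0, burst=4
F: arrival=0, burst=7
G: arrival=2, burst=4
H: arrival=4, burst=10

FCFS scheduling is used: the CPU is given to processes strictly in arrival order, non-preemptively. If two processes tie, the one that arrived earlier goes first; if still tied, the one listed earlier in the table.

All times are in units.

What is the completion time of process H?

35

Gantt: | A 0-5 | B 5-8 | E 8-12 | F 12-19 | D 19-21 | G 21-25 | H 25-35 | C 35-41 |
Completion: A=5  B=8  C=41  D=21  E=12  F=19  G=25  H=35
Turnaround (C−A): A=5  B=8  C=35  D=20  E=12  F=19  G=23  H=31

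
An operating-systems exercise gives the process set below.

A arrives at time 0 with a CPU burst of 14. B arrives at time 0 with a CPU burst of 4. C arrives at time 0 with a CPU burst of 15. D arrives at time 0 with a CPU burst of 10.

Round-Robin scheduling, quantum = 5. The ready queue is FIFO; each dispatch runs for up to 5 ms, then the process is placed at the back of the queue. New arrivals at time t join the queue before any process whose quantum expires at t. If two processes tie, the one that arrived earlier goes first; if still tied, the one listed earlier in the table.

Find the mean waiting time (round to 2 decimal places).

Timeline: | A 0-5 | B 5-9 | C 9-14 | D 14-19 | A 19-24 | C 24-29 | D 29-34 | A 34-38 | C 38-43 |
Completion: A=38  B=9  C=43  D=34
Waiting times: A=24, B=5, C=28, D=24
Average waiting = (24+5+28+24) / 4 = 81/4 = 20.25

20.25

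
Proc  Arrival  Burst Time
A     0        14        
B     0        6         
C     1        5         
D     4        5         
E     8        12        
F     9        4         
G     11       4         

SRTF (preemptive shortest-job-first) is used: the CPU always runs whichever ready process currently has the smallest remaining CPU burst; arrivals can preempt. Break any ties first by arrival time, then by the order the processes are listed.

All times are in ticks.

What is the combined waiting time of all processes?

78

Gantt: | B 0-6 | C 6-11 | F 11-15 | G 15-19 | D 19-24 | E 24-36 | A 36-50 |
Completion: A=50  B=6  C=11  D=24  E=36  F=15  G=19
Turnaround (C−A): A=50  B=6  C=10  D=20  E=28  F=6  G=8
Waiting = turnaround − burst: A=36, B=0, C=5, D=15, E=16, F=2, G=4
Total waiting = 36 + 0 + 5 + 15 + 16 + 2 + 4 = 78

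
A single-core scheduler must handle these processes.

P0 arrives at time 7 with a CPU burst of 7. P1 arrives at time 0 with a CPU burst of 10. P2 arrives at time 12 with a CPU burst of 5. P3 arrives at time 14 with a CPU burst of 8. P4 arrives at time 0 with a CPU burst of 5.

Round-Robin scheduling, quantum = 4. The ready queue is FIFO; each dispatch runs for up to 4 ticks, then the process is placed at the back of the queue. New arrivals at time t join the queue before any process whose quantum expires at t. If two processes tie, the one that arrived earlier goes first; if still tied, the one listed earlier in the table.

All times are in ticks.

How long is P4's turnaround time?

17

Schedule: | P1 0-4 | P4 4-8 | P1 8-12 | P0 12-16 | P4 16-17 | P2 17-21 | P1 21-23 | P3 23-27 | P0 27-30 | P2 30-31 | P3 31-35 |
Completion: P0=30  P1=23  P2=31  P3=35  P4=17
Turnaround(P4) = completion − arrival = 17 − 0 = 17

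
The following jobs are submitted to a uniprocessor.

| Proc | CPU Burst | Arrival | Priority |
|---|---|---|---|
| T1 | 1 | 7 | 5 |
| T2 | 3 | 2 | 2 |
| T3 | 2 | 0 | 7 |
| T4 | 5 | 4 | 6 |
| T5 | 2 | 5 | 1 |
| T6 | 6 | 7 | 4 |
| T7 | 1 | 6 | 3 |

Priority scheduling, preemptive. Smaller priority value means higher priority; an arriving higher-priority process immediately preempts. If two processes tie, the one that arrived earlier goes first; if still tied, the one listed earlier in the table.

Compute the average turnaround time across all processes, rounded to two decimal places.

5.71

Schedule: | T3 0-2 | T2 2-5 | T5 5-7 | T7 7-8 | T6 8-14 | T1 14-15 | T4 15-20 |
Completion: T1=15  T2=5  T3=2  T4=20  T5=7  T6=14  T7=8
Turnaround (C−A): T1=8  T2=3  T3=2  T4=16  T5=2  T6=7  T7=2
Turnaround times: T1=8, T2=3, T3=2, T4=16, T5=2, T6=7, T7=2
Average turnaround = (8+3+2+16+2+7+2) / 7 = 40/7 = 5.71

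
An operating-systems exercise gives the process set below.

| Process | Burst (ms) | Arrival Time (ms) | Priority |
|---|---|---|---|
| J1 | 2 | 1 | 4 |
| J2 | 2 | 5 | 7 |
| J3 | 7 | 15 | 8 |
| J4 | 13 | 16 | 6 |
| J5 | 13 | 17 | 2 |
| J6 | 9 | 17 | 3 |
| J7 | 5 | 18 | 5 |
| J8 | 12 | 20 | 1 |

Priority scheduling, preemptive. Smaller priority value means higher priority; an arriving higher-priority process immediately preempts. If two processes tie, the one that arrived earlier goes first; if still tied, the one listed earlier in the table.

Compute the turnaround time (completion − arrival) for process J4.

Gantt: | idle 0-1 | J1 1-3 | idle 3-5 | J2 5-7 | idle 7-15 | J3 15-16 | J4 16-17 | J5 17-20 | J8 20-32 | J5 32-42 | J6 42-51 | J7 51-56 | J4 56-68 | J3 68-74 |
Completion: J1=3  J2=7  J3=74  J4=68  J5=42  J6=51  J7=56  J8=32
Turnaround(J4) = completion − arrival = 68 − 16 = 52

52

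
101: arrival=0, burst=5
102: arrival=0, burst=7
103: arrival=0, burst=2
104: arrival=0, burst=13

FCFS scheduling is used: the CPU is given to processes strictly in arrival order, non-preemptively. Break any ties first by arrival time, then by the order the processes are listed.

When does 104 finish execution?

27

Timeline: | 101 0-5 | 102 5-12 | 103 12-14 | 104 14-27 |
Completion: 101=5  102=12  103=14  104=27
Turnaround (C−A): 101=5  102=12  103=14  104=27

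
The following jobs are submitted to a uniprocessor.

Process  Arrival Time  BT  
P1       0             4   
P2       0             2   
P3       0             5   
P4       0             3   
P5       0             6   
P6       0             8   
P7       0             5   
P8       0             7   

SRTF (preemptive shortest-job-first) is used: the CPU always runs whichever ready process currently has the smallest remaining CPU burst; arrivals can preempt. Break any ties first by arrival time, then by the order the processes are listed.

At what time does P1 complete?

Timeline: | P2 0-2 | P4 2-5 | P1 5-9 | P3 9-14 | P7 14-19 | P5 19-25 | P8 25-32 | P6 32-40 |
Completion: P1=9  P2=2  P3=14  P4=5  P5=25  P6=40  P7=19  P8=32
Turnaround (C−A): P1=9  P2=2  P3=14  P4=5  P5=25  P6=40  P7=19  P8=32

9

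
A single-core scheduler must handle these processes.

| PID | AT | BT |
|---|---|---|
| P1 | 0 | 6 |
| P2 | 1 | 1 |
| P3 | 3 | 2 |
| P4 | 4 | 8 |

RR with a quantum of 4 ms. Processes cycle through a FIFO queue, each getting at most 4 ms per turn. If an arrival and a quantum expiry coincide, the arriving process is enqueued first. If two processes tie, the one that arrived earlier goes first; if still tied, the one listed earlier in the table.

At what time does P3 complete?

7

Timeline: | P1 0-4 | P2 4-5 | P3 5-7 | P4 7-11 | P1 11-13 | P4 13-17 |
Completion: P1=13  P2=5  P3=7  P4=17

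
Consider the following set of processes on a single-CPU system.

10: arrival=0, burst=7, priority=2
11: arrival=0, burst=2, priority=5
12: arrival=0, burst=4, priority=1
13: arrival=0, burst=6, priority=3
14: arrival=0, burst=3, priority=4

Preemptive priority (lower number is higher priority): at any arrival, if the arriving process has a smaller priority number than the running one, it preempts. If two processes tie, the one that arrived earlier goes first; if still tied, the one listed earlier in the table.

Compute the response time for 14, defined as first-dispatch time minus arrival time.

17

Gantt: | 12 0-4 | 10 4-11 | 13 11-17 | 14 17-20 | 11 20-22 |
Completion: 10=11  11=22  12=4  13=17  14=20
Turnaround (C−A): 10=11  11=22  12=4  13=17  14=20
Response(14) = first start − arrival = 17 − 0 = 17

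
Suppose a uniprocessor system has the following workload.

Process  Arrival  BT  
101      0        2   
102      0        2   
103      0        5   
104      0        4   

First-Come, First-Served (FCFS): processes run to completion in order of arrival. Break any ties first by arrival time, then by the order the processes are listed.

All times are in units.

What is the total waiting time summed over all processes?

Schedule: | 101 0-2 | 102 2-4 | 103 4-9 | 104 9-13 |
Completion: 101=2  102=4  103=9  104=13
Turnaround (C−A): 101=2  102=4  103=9  104=13
Waiting = turnaround − burst: 101=0, 102=2, 103=4, 104=9
Total waiting = 0 + 2 + 4 + 9 = 15

15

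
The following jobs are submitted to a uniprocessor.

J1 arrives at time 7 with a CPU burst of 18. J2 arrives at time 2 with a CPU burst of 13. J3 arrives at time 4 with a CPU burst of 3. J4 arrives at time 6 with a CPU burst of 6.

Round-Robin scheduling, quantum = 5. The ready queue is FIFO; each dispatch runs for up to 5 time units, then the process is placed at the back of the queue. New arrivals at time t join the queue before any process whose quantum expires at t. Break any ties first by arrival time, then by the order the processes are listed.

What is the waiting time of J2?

19

Timeline: | idle 0-2 | J2 2-7 | J3 7-10 | J4 10-15 | J1 15-20 | J2 20-25 | J4 25-26 | J1 26-31 | J2 31-34 | J1 34-42 |
Completion: J1=42  J2=34  J3=10  J4=26
Waiting(J2) = turnaround − burst = 32 − 13 = 19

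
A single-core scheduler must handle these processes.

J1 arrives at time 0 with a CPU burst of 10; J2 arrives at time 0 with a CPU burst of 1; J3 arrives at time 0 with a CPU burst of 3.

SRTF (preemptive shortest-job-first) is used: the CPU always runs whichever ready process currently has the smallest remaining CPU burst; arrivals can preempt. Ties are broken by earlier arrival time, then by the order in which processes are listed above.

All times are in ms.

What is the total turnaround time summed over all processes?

19

Schedule: | J2 0-1 | J3 1-4 | J1 4-14 |
Completion: J1=14  J2=1  J3=4
Turnaround = completion − arrival: J1=14, J2=1, J3=4
Total turnaround = 14 + 1 + 4 = 19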